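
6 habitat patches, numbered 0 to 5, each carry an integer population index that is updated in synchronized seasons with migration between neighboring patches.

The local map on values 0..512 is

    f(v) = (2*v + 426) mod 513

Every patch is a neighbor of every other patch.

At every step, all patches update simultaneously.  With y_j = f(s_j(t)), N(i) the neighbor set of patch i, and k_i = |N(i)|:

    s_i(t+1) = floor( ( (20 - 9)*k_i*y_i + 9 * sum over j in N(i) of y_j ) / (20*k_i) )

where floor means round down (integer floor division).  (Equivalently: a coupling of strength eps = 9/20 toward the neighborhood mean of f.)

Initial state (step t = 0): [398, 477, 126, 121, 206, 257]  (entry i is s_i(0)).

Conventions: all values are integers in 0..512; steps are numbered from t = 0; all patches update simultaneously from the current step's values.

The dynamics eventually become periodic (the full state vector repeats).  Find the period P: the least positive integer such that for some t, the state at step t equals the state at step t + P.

Simulating step by step:
t=0: [398, 477, 126, 121, 206, 257]
t=1: [236, 308, 221, 217, 295, 342]
t=2: [329, 159, 315, 311, 383, 190]
t=3: [98, 178, 85, 82, 148, 206]
t=4: [146, 220, 134, 131, 192, 245]
t=5: [239, 307, 228, 225, 281, 330]
t=6: [330, 156, 320, 317, 368, 178]
t=7: [96, 172, 87, 84, 131, 192]
t=8: [138, 208, 130, 127, 170, 226]
t=9: [219, 284, 212, 209, 249, 300]
t=10: [333, 393, 327, 324, 361, 171]
t=11: [96, 151, 90, 87, 121, 183]
t=12: [132, 182, 126, 124, 155, 212]
t=13: [202, 248, 196, 194, 223, 275]
t=14: [339, 382, 334, 332, 359, 406]
t=15: [99, 138, 94, 92, 117, 160]
t=16: [130, 165, 125, 123, 146, 186]
t=17: [190, 222, 185, 183, 204, 241]
t=18: [308, 337, 303, 301, 321, 355]
t=19: [29, 56, 25, 23, 41, 73]
t=20: [404, 193, 401, 399, 415, 209]
t=21: [227, 269, 225, 223, 237, 284]
t=22: [385, 424, 383, 381, 394, 437]
t=23: [186, 222, 185, 183, 195, 234]
t=24: [301, 334, 300, 298, 309, 345]
t=25: [62, 93, 61, 295, 70, 103]
t=26: [93, 121, 92, 307, 100, 130]
t=27: [104, 129, 103, 65, 110, 138]
t=28: [125, 148, 124, 89, 131, 156]
t=29: [167, 188, 166, 134, 172, 195]
t=30: [250, 269, 249, 220, 255, 276]
t=31: [416, 433, 415, 388, 421, 440]
t=32: [235, 250, 234, 209, 239, 257]
t=33: [385, 399, 384, 361, 389, 405]
t=34: [172, 185, 171, 150, 176, 190]
t=35: [259, 271, 258, 238, 262, 275]
t=36: [432, 443, 431, 413, 435, 447]
t=37: [265, 275, 264, 248, 268, 279]
t=38: [444, 453, 443, 428, 447, 457]
t=39: [289, 297, 288, 274, 292, 301]
t=40: [446, 453, 445, 432, 448, 221]
t=41: [296, 303, 295, 283, 298, 325]
t=42: [416, 187, 416, 405, 418, 207]
t=43: [243, 269, 243, 233, 245, 287]
t=44: [410, 434, 410, 400, 412, 450]
t=45: [230, 252, 230, 220, 231, 266]
t=46: [381, 402, 381, 372, 382, 414]
t=47: [170, 189, 170, 162, 171, 200]
t=48: [260, 278, 260, 253, 261, 288]
t=49: [440, 456, 440, 433, 441, 465]
t=50: [286, 301, 286, 279, 287, 309]
t=51: [398, 176, 398, 391, 399, 183]
t=52: [208, 240, 208, 202, 209, 246]
t=53: [340, 370, 340, 335, 341, 375]
t=54: [90, 118, 90, 86, 91, 123]
t=55: [103, 129, 103, 99, 104, 133]
t=56: [128, 152, 128, 124, 129, 156]
t=57: [177, 199, 177, 174, 178, 203]
t=58: [275, 295, 275, 272, 276, 299]
t=59: [470, 488, 470, 467, 471, 492]
t=60: [346, 363, 346, 344, 347, 367]
t=61: [98, 114, 98, 96, 99, 117]
t=62: [115, 129, 115, 113, 116, 132]
t=63: [148, 161, 148, 146, 149, 164]
t=64: [214, 226, 214, 212, 214, 228]
t=65: [345, 356, 345, 343, 345, 358]
t=66: [93, 104, 93, 92, 93, 105]
t=67: [102, 113, 102, 102, 102, 114]
t=68: [121, 131, 121, 121, 121, 132]
t=69: [158, 167, 158, 158, 158, 168]
t=70: [232, 240, 232, 232, 232, 241]
t=71: [380, 387, 380, 380, 380, 388]
t=72: [162, 169, 162, 162, 162, 170]
t=73: [239, 246, 239, 239, 239, 247]
t=74: [393, 400, 393, 393, 393, 401]
t=75: [188, 195, 188, 188, 188, 196]
t=76: [291, 298, 291, 291, 291, 299]
t=77: [497, 504, 497, 497, 497, 505]
t=78: [396, 403, 396, 396, 396, 404]
t=79: [194, 201, 194, 194, 194, 202]
t=80: [303, 310, 303, 303, 303, 311]
t=81: [8, 15, 8, 8, 8, 16]
t=82: [444, 451, 444, 444, 444, 452]
t=83: [290, 297, 290, 290, 290, 298]
t=84: [495, 502, 495, 495, 495, 503]
t=85: [392, 399, 392, 392, 392, 400]
t=86: [186, 193, 186, 186, 186, 194]
t=87: [287, 294, 287, 287, 287, 295]
t=88: [489, 496, 489, 489, 489, 497]
t=89: [380, 387, 380, 380, 380, 388]

Answer: 18
Key observation: The state at step 71, [380, 387, 380, 380, 380, 388], reappears at step 89 — and no state repeats earlier — so the cycle the system enters has period 18.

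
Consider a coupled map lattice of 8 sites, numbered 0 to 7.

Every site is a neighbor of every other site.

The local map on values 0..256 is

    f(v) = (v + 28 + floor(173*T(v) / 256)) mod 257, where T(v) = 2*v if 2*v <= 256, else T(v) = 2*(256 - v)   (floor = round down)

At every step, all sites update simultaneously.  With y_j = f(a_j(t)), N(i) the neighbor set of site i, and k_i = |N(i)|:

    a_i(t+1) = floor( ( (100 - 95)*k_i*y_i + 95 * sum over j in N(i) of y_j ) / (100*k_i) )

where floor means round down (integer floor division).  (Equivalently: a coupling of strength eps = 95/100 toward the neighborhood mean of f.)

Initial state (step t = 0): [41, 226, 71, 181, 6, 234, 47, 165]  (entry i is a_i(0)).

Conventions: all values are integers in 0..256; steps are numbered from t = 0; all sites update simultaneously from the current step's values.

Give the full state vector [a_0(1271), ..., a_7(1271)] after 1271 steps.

Answer: [159, 159, 159, 159, 159, 159, 159, 159]
Key observation: The state at step 24, [61, 61, 61, 61, 61, 61, 61, 61], reappears at step 28: the system is in a cycle of period 4 from step 24 on.  Therefore the state at step 1271 equals the state at step 24 + ((1271 - 24) mod 4) = 27, which is [159, 159, 159, 159, 159, 159, 159, 159].

Derivation:
t=0: [41, 226, 71, 181, 6, 234, 47, 165]
t=1: [81, 89, 75, 87, 88, 89, 80, 87]
t=2: [226, 225, 228, 225, 225, 225, 227, 225]
t=3: [36, 36, 36, 36, 36, 36, 36, 36]
t=4: [112, 112, 112, 112, 112, 112, 112, 112]
t=5: [34, 34, 34, 34, 34, 34, 34, 34]
t=6: [107, 107, 107, 107, 107, 107, 107, 107]
t=7: [22, 22, 22, 22, 22, 22, 22, 22]
t=8: [79, 79, 79, 79, 79, 79, 79, 79]
t=9: [213, 213, 213, 213, 213, 213, 213, 213]
t=10: [42, 42, 42, 42, 42, 42, 42, 42]
t=11: [126, 126, 126, 126, 126, 126, 126, 126]
t=12: [67, 67, 67, 67, 67, 67, 67, 67]
t=13: [185, 185, 185, 185, 185, 185, 185, 185]
t=14: [51, 51, 51, 51, 51, 51, 51, 51]
t=15: [147, 147, 147, 147, 147, 147, 147, 147]
t=16: [65, 65, 65, 65, 65, 65, 65, 65]
t=17: [180, 180, 180, 180, 180, 180, 180, 180]
t=18: [53, 53, 53, 53, 53, 53, 53, 53]
t=19: [152, 152, 152, 152, 152, 152, 152, 152]
t=20: [63, 63, 63, 63, 63, 63, 63, 63]
t=21: [176, 176, 176, 176, 176, 176, 176, 176]
t=22: [55, 55, 55, 55, 55, 55, 55, 55]
t=23: [157, 157, 157, 157, 157, 157, 157, 157]
t=24: [61, 61, 61, 61, 61, 61, 61, 61]
t=25: [171, 171, 171, 171, 171, 171, 171, 171]
t=26: [56, 56, 56, 56, 56, 56, 56, 56]
t=27: [159, 159, 159, 159, 159, 159, 159, 159]
t=28: [61, 61, 61, 61, 61, 61, 61, 61]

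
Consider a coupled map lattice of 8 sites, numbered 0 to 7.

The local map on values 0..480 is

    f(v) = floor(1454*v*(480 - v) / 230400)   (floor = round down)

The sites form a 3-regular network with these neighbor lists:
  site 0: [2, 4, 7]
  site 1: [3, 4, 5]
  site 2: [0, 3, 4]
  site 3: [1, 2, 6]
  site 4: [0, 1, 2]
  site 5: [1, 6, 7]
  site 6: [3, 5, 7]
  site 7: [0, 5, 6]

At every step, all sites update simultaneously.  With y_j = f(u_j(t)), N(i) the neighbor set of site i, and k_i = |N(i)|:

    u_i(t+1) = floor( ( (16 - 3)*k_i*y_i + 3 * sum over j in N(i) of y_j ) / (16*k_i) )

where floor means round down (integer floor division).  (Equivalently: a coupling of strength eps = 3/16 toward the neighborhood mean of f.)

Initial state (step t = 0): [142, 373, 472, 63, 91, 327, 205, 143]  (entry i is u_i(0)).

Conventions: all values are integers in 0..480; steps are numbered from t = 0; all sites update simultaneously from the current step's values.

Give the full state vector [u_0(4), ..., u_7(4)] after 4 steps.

Simulating step by step:
t=0: [142, 373, 472, 63, 91, 327, 205, 143]
t=1: [279, 247, 61, 173, 217, 312, 337, 307]
t=2: [340, 359, 196, 323, 347, 330, 309, 333]
t=3: [303, 280, 342, 319, 294, 310, 329, 309]
t=4: [335, 349, 304, 323, 342, 332, 316, 332]

Answer: [335, 349, 304, 323, 342, 332, 316, 332]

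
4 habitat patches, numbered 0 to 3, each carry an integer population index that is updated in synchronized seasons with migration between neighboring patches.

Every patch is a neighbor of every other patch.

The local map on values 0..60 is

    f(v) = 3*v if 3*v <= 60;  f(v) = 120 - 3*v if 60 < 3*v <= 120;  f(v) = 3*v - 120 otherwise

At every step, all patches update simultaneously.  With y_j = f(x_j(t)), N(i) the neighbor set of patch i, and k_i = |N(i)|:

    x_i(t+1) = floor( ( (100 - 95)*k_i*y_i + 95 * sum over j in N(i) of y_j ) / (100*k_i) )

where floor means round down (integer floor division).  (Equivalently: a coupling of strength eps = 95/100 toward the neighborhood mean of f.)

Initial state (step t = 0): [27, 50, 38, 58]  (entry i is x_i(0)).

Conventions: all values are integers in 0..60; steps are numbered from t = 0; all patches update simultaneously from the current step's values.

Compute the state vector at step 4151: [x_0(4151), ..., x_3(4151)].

Simulating step by step:
t=0: [27, 50, 38, 58]
t=1: [30, 32, 39, 26]
t=2: [23, 24, 30, 20]
t=3: [46, 47, 51, 43]
t=4: [20, 20, 16, 23]
t=5: [53, 53, 56, 55]
t=6: [43, 43, 41, 42]
t=7: [6, 6, 7, 6]
t=8: [18, 18, 18, 18]
t=9: [54, 54, 54, 54]
t=10: [42, 42, 42, 42]
t=11: [6, 6, 6, 6]
t=12: [18, 18, 18, 18]

Answer: [6, 6, 6, 6]
Key observation: The state at step 8, [18, 18, 18, 18], reappears at step 12: the system is in a cycle of period 4 from step 8 on.  Therefore the state at step 4151 equals the state at step 8 + ((4151 - 8) mod 4) = 11, which is [6, 6, 6, 6].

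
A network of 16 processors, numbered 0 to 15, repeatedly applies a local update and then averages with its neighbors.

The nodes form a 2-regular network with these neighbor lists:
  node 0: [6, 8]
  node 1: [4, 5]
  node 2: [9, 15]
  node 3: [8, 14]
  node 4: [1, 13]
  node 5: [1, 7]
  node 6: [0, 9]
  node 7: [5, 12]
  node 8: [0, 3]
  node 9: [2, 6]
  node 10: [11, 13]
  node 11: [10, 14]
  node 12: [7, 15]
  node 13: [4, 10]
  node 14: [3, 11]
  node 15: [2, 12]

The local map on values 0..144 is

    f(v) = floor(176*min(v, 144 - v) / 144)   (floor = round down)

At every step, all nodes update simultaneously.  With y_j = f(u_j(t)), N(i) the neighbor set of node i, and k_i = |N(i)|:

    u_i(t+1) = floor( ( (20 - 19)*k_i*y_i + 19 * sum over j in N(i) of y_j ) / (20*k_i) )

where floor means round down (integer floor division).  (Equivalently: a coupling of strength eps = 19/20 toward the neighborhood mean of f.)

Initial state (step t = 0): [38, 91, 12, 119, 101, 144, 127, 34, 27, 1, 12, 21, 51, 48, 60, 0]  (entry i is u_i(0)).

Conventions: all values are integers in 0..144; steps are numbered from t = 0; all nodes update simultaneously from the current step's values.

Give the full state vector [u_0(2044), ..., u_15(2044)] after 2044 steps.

Simulating step by step:
t=0: [38, 91, 12, 119, 101, 144, 127, 34, 27, 1, 12, 21, 51, 48, 60, 0]
t=1: [27, 27, 1, 51, 60, 49, 23, 31, 37, 16, 40, 42, 22, 34, 29, 36]
t=2: [36, 64, 29, 41, 38, 36, 26, 42, 47, 14, 46, 41, 39, 59, 55, 15]
t=3: [44, 46, 18, 61, 73, 63, 30, 45, 47, 32, 60, 60, 35, 52, 50, 39]
t=4: [46, 80, 41, 59, 60, 56, 45, 59, 63, 29, 68, 67, 50, 78, 72, 32]
t=5: [65, 70, 37, 81, 78, 74, 45, 64, 64, 51, 80, 85, 55, 78, 77, 54]
t=6: [67, 82, 63, 79, 82, 81, 69, 76, 78, 50, 76, 79, 71, 79, 74, 56]
t=7: [81, 75, 65, 82, 76, 78, 71, 81, 80, 79, 79, 83, 76, 79, 79, 80]
t=8: [81, 81, 78, 78, 81, 80, 78, 81, 76, 82, 76, 78, 77, 80, 74, 80]
t=9: [81, 77, 76, 83, 77, 77, 76, 79, 78, 79, 79, 83, 77, 79, 80, 80]
t=10: [81, 81, 78, 78, 80, 80, 78, 80, 75, 82, 76, 78, 78, 79, 74, 81]
t=11: [81, 77, 76, 84, 78, 77, 76, 78, 78, 79, 79, 83, 77, 80, 80, 79]
t=12: [81, 80, 79, 78, 79, 80, 78, 80, 75, 82, 76, 78, 79, 79, 73, 81]
t=13: [81, 78, 76, 84, 78, 78, 76, 78, 78, 79, 79, 84, 77, 80, 80, 78]
t=14: [81, 80, 79, 78, 79, 80, 78, 80, 75, 82, 75, 78, 80, 79, 73, 81]
t=15: [81, 78, 76, 84, 78, 78, 76, 78, 78, 79, 79, 84, 77, 81, 80, 78]
t=16: [81, 80, 79, 78, 78, 80, 78, 80, 75, 82, 75, 78, 80, 79, 73, 81]
t=17: [81, 78, 76, 84, 78, 78, 76, 78, 78, 79, 79, 84, 77, 81, 80, 78]

Answer: [81, 80, 79, 78, 78, 80, 78, 80, 75, 82, 75, 78, 80, 79, 73, 81]
Key observation: The state at step 15, [81, 78, 76, 84, 78, 78, 76, 78, 78, 79, 79, 84, 77, 81, 80, 78], reappears at step 17: the system is in a cycle of period 2 from step 15 on.  Therefore the state at step 2044 equals the state at step 15 + ((2044 - 15) mod 2) = 16, which is [81, 80, 79, 78, 78, 80, 78, 80, 75, 82, 75, 78, 80, 79, 73, 81].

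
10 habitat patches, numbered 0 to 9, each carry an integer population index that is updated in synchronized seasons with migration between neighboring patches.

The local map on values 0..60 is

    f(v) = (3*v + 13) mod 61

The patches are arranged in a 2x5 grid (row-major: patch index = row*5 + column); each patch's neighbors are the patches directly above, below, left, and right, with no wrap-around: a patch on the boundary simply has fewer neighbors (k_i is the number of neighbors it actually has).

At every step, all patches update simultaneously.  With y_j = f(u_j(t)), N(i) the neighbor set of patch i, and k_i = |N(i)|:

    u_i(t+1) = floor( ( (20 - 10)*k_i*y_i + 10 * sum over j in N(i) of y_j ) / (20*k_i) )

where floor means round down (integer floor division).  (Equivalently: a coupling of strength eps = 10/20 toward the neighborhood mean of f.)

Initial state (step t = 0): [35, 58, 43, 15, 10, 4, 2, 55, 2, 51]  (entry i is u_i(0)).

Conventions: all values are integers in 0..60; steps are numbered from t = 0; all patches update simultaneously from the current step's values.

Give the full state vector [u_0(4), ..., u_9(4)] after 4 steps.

Simulating step by step:
t=0: [35, 58, 43, 15, 10, 4, 2, 55, 2, 51]
t=1: [35, 18, 29, 42, 47, 31, 23, 37, 35, 37]
t=2: [41, 22, 23, 29, 20, 42, 19, 20, 32, 23]
t=3: [15, 16, 22, 33, 21, 14, 12, 19, 36, 25]
t=4: [42, 20, 19, 41, 27, 54, 35, 25, 44, 32]

Answer: [42, 20, 19, 41, 27, 54, 35, 25, 44, 32]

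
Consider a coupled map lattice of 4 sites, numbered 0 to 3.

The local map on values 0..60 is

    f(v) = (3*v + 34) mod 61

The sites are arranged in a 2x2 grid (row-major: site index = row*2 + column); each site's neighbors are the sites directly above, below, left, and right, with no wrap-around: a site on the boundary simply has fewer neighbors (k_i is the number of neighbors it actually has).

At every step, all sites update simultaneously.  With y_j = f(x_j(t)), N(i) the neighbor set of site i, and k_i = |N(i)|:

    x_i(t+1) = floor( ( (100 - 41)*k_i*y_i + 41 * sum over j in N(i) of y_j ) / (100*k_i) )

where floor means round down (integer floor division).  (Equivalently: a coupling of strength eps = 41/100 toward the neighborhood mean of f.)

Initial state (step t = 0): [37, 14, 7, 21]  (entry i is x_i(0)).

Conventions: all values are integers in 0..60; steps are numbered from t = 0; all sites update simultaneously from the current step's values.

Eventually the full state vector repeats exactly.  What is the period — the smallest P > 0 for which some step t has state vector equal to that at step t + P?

Simulating step by step:
t=0: [37, 14, 7, 21]
t=1: [27, 20, 44, 35]
t=2: [47, 34, 40, 25]
t=3: [40, 28, 39, 37]
t=4: [36, 44, 28, 31]
t=5: [32, 31, 38, 23]
t=6: [11, 13, 25, 31]
t=7: [15, 9, 30, 15]
t=8: [11, 7, 8, 11]
t=9: [26, 34, 36, 26]
t=10: [37, 29, 32, 37]
t=11: [27, 44, 14, 27]
t=12: [43, 48, 30, 43]
t=13: [36, 49, 17, 36]
t=14: [28, 43, 22, 28]
t=15: [50, 47, 46, 50]
t=16: [21, 31, 29, 21]
t=17: [34, 17, 50, 34]
t=18: [13, 19, 6, 13]
t=19: [23, 22, 35, 23]
t=20: [36, 40, 27, 36]
t=21: [29, 27, 40, 29]
t=22: [53, 56, 43, 53]
t=23: [18, 15, 28, 18]
t=24: [31, 21, 44, 31]
t=25: [19, 23, 28, 19]
t=26: [37, 37, 45, 37]
t=27: [27, 23, 37, 27]
t=28: [45, 46, 35, 45]
t=29: [41, 48, 29, 41]
t=30: [44, 47, 49, 44]
t=31: [48, 49, 52, 48]
t=32: [46, 57, 27, 46]
t=33: [45, 33, 52, 45]
t=34: [31, 25, 23, 31]
t=35: [21, 30, 26, 21]
t=36: [32, 15, 44, 32]
t=37: [17, 13, 29, 17]
t=38: [28, 16, 45, 28]
t=39: [47, 35, 51, 47]
t=40: [35, 31, 24, 35]
t=41: [20, 9, 33, 20]
t=42: [21, 13, 20, 21]
t=43: [30, 21, 34, 30]
t=44: [11, 22, 9, 11]
t=45: [11, 25, 2, 11]
t=46: [21, 30, 26, 21]

Answer: 11
Key observation: The state at step 35, [21, 30, 26, 21], reappears at step 46 — and no state repeats earlier — so the cycle the system enters has period 11.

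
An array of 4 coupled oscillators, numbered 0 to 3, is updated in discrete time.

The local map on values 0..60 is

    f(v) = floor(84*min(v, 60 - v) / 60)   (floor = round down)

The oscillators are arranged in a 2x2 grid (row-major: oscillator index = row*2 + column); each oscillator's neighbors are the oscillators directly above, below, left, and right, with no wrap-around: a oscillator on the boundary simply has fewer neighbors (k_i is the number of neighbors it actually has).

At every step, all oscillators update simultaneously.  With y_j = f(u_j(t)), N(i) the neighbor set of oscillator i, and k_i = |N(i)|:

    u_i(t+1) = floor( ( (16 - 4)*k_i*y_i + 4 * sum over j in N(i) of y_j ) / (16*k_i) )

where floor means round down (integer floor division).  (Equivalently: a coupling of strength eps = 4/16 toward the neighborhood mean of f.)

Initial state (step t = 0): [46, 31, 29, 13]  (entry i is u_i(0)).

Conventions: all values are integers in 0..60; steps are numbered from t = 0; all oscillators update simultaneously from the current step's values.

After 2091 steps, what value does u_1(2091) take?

Simulating step by step:
t=0: [46, 31, 29, 13]
t=1: [24, 34, 34, 23]
t=2: [33, 35, 35, 33]
t=3: [36, 35, 35, 36]
t=4: [33, 34, 34, 33]
t=5: [36, 36, 36, 36]
t=6: [33, 33, 33, 33]
t=7: [37, 37, 37, 37]
t=8: [32, 32, 32, 32]
t=9: [39, 39, 39, 39]
t=10: [29, 29, 29, 29]
t=11: [40, 40, 40, 40]
t=12: [28, 28, 28, 28]
t=13: [39, 39, 39, 39]

Answer: u_1(2091) = 40
Key observation: The state at step 9, [39, 39, 39, 39], reappears at step 13: the system is in a cycle of period 4 from step 9 on.  Therefore the state at step 2091 equals the state at step 9 + ((2091 - 9) mod 4) = 11, which is [40, 40, 40, 40].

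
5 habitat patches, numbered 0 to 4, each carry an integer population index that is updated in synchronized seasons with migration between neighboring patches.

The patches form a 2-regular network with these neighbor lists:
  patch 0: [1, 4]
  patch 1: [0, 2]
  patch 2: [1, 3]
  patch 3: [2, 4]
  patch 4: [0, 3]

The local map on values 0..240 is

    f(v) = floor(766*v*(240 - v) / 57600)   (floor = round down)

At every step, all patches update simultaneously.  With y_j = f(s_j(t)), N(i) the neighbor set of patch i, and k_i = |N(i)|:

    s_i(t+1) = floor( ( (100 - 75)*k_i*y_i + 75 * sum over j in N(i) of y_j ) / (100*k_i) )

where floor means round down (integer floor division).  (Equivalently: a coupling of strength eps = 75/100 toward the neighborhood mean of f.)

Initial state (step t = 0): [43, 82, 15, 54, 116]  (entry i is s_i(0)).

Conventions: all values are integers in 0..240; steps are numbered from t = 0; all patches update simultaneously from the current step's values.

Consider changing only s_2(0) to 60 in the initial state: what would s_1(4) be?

Simulating step by step:
t=0: [43, 82, 60, 54, 116]
t=1: [164, 138, 150, 158, 139]
t=2: [181, 175, 179, 179, 172]
t=3: [150, 145, 147, 148, 146]
t=4: [181, 180, 181, 181, 180]

Answer: s_1(4) = 180
Key observation: This trace re-runs the system from the modified initial state.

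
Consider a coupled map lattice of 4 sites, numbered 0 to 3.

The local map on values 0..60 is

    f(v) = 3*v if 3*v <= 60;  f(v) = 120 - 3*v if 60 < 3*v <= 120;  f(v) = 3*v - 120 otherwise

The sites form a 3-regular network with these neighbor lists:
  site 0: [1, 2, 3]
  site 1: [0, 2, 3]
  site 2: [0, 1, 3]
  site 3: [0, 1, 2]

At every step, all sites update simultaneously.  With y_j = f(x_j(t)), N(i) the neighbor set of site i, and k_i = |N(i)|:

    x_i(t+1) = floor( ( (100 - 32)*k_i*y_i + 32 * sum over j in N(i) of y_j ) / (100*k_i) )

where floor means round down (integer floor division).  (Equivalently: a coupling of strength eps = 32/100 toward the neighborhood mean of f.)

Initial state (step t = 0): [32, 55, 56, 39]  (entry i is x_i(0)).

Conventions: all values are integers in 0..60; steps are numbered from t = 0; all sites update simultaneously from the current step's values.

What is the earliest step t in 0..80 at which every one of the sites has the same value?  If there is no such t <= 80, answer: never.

Simulating step by step:
t=0: [32, 55, 56, 39]  (not all equal)
t=1: [26, 38, 40, 14]  (not all equal)
t=2: [33, 13, 9, 33]  (not all equal)
t=3: [23, 33, 27, 23]  (not all equal)
t=4: [46, 29, 39, 46]  (not all equal)
t=5: [18, 26, 9, 18]  (not all equal)
t=6: [49, 42, 34, 49]  (not all equal)
t=7: [23, 11, 18, 23]  (not all equal)
t=8: [49, 39, 51, 49]  (not all equal)
t=9: [25, 11, 28, 25]  (not all equal)
t=10: [42, 35, 37, 42]  (not all equal)
t=11: [7, 12, 9, 7]  (not all equal)
t=12: [23, 31, 26, 23]  (not all equal)
t=13: [47, 33, 42, 47]  (not all equal)
t=14: [19, 19, 10, 19]  (not all equal)
t=15: [54, 54, 38, 54]  (not all equal)
t=16: [38, 38, 17, 38]  (not all equal)
t=17: [10, 10, 36, 10]  (not all equal)
t=18: [28, 28, 17, 28]  (not all equal)
t=19: [37, 37, 46, 37]  (not all equal)
t=20: [9, 9, 15, 9]  (not all equal)
t=21: [28, 28, 39, 28]  (not all equal)
t=22: [32, 32, 13, 32]  (not all equal)
t=23: [25, 25, 34, 25]  (not all equal)
t=24: [42, 42, 26, 42]  (not all equal)
t=25: [9, 9, 30, 9]  (not all equal)
t=26: [27, 27, 29, 27]  (not all equal)
t=27: [38, 38, 34, 38]  (not all equal)
t=28: [7, 7, 14, 7]  (not all equal)
t=29: [23, 23, 35, 23]  (not all equal)
t=30: [47, 47, 26, 47]  (not all equal)
t=31: [23, 23, 35, 23]  (not all equal)

Answer: never
Key observation: The state at step 29 reappears at step 31 — the system is in a cycle of period 2 from step 29 on.  No step 0..31 is synchronized, and the cycle repeats forever, so no step up to 80 (or ever) has all sites equal.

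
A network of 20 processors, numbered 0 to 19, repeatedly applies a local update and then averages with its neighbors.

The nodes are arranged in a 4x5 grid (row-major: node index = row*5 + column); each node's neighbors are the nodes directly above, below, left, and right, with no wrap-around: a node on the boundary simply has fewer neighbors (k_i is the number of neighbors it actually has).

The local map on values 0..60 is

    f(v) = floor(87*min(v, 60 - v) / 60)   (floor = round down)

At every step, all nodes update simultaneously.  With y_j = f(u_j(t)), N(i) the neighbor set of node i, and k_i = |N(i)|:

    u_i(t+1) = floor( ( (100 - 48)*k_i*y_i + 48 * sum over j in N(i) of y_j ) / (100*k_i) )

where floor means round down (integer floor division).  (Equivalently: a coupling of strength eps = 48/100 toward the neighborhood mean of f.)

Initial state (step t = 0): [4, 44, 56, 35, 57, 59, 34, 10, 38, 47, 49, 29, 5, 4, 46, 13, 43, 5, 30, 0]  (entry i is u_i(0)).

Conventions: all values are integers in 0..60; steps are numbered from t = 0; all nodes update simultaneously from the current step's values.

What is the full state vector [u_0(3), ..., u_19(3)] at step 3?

Answer: [25, 33, 36, 40, 37, 28, 36, 36, 39, 36, 34, 36, 31, 33, 31, 39, 39, 35, 35, 33]

Derivation:
t=0: [4, 44, 56, 35, 57, 59, 34, 10, 38, 47, 49, 29, 5, 4, 46, 13, 43, 5, 30, 0]
t=1: [8, 19, 14, 25, 15, 9, 28, 16, 24, 18, 17, 31, 11, 14, 14, 18, 23, 15, 24, 15]
t=2: [15, 25, 24, 30, 25, 18, 33, 25, 30, 25, 25, 35, 20, 22, 21, 27, 31, 24, 27, 23]
t=3: [25, 33, 36, 40, 37, 28, 36, 36, 39, 36, 34, 36, 31, 33, 31, 39, 39, 35, 35, 33]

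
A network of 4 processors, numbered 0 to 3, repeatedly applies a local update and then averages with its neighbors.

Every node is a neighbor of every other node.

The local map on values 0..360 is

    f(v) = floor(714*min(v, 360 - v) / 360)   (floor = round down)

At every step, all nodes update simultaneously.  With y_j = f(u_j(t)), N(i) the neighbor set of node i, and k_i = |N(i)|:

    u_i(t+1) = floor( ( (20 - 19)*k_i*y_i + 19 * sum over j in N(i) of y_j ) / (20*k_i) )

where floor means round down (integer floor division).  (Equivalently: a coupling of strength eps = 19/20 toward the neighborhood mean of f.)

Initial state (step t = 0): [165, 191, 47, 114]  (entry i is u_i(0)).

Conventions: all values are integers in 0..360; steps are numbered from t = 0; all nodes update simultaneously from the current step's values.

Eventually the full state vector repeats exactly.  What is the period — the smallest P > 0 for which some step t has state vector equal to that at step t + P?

Answer: 18
Key observation: The state at step 13, [261, 261, 261, 261], reappears at step 31 — and no state repeats earlier — so the cycle the system enters has period 18.

Derivation:
t=0: [165, 191, 47, 114]
t=1: [223, 221, 285, 250]
t=2: [216, 215, 249, 230]
t=3: [256, 255, 273, 263]
t=4: [191, 190, 200, 195]
t=5: [327, 326, 332, 329]
t=6: [61, 60, 63, 62]
t=7: [121, 121, 120, 121]
t=8: [238, 238, 238, 238]
t=9: [241, 241, 241, 241]
t=10: [236, 236, 236, 236]
t=11: [245, 245, 245, 245]
t=12: [228, 228, 228, 228]
t=13: [261, 261, 261, 261]
t=14: [196, 196, 196, 196]
t=15: [325, 325, 325, 325]
t=16: [69, 69, 69, 69]
t=17: [136, 136, 136, 136]
t=18: [269, 269, 269, 269]
t=19: [180, 180, 180, 180]
t=20: [357, 357, 357, 357]
t=21: [5, 5, 5, 5]
t=22: [9, 9, 9, 9]
t=23: [17, 17, 17, 17]
t=24: [33, 33, 33, 33]
t=25: [65, 65, 65, 65]
t=26: [128, 128, 128, 128]
t=27: [253, 253, 253, 253]
t=28: [212, 212, 212, 212]
t=29: [293, 293, 293, 293]
t=30: [132, 132, 132, 132]
t=31: [261, 261, 261, 261]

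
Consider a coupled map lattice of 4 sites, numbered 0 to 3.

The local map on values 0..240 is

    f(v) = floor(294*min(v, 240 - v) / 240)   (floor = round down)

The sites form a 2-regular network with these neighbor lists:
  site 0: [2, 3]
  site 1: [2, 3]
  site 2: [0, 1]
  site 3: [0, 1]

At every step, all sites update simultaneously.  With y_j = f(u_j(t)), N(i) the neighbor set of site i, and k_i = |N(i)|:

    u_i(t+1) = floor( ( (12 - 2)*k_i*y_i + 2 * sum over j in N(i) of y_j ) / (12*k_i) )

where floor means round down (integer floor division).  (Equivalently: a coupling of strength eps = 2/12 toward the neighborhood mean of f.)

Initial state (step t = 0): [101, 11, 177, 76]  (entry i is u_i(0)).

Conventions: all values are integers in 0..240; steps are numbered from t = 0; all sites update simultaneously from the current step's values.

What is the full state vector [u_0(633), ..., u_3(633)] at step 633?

Answer: [118, 118, 118, 118]
Key observation: The state at step 18, [144, 144, 144, 144], reappears at step 22: the system is in a cycle of period 4 from step 18 on.  Therefore the state at step 633 equals the state at step 18 + ((633 - 18) mod 4) = 21, which is [118, 118, 118, 118].

Derivation:
t=0: [101, 11, 177, 76]
t=1: [116, 25, 75, 88]
t=2: [134, 41, 90, 103]
t=3: [127, 61, 106, 119]
t=4: [137, 84, 125, 138]
t=5: [127, 107, 135, 122]
t=6: [137, 131, 129, 142]
t=7: [126, 132, 134, 121]
t=8: [138, 132, 130, 143]
t=9: [124, 131, 133, 119]
t=10: [141, 133, 132, 143]
t=11: [121, 130, 131, 119]
t=12: [144, 134, 134, 144]
t=13: [118, 128, 128, 118]
t=14: [143, 137, 137, 143]
t=15: [118, 125, 125, 118]
t=16: [143, 140, 140, 143]
t=17: [118, 121, 121, 118]
t=18: [144, 144, 144, 144]
t=19: [117, 117, 117, 117]
t=20: [143, 143, 143, 143]
t=21: [118, 118, 118, 118]
t=22: [144, 144, 144, 144]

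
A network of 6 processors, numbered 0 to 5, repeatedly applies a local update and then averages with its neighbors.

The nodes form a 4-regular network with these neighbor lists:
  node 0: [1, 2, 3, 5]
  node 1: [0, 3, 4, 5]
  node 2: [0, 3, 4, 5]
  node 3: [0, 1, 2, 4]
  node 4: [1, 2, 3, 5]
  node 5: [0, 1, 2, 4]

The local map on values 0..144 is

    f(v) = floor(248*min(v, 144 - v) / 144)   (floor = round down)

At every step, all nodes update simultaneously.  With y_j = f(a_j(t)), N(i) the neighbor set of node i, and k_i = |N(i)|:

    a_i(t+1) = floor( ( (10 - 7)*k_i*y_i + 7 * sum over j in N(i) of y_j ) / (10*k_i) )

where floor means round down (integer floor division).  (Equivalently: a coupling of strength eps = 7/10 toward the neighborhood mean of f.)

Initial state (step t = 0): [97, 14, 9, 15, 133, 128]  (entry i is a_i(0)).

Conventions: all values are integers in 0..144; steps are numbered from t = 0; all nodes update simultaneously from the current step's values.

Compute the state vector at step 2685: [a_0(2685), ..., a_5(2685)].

Answer: [56, 56, 56, 56, 56, 56]
Key observation: The state at step 8, [111, 111, 111, 111, 111, 111], reappears at step 14: the system is in a cycle of period 6 from step 8 on.  Therefore the state at step 2685 equals the state at step 8 + ((2685 - 8) mod 6) = 9, which is [56, 56, 56, 56, 56, 56].

Derivation:
t=0: [97, 14, 9, 15, 133, 128]
t=1: [39, 33, 30, 31, 21, 32]
t=2: [57, 53, 52, 52, 48, 53]
t=3: [92, 90, 89, 89, 87, 90]
t=4: [92, 93, 93, 93, 94, 93]
t=5: [87, 87, 87, 87, 86, 87]
t=6: [98, 98, 98, 98, 98, 98]
t=7: [79, 79, 79, 79, 79, 79]
t=8: [111, 111, 111, 111, 111, 111]
t=9: [56, 56, 56, 56, 56, 56]
t=10: [96, 96, 96, 96, 96, 96]
t=11: [82, 82, 82, 82, 82, 82]
t=12: [106, 106, 106, 106, 106, 106]
t=13: [65, 65, 65, 65, 65, 65]
t=14: [111, 111, 111, 111, 111, 111]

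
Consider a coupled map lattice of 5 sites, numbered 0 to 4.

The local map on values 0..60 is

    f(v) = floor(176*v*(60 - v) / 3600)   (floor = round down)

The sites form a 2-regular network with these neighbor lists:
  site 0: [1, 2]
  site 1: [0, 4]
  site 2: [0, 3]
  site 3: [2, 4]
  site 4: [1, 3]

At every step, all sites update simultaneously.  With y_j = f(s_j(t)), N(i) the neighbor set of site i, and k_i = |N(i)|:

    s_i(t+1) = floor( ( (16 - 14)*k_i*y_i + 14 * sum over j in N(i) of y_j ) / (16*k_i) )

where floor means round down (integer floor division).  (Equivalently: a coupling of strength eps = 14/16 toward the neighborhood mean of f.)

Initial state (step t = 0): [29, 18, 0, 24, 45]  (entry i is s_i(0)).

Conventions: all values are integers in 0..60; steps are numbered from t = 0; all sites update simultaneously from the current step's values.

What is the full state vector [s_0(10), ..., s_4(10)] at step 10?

Simulating step by step:
t=0: [29, 18, 0, 24, 45]
t=1: [21, 37, 37, 19, 38]
t=2: [40, 40, 39, 40, 39]
t=3: [39, 39, 39, 39, 39]
t=4: [40, 40, 40, 40, 40]
t=5: [39, 39, 39, 39, 39]
t=6: [40, 40, 40, 40, 40]
t=7: [39, 39, 39, 39, 39]
t=8: [40, 40, 40, 40, 40]
t=9: [39, 39, 39, 39, 39]
t=10: [40, 40, 40, 40, 40]

Answer: [40, 40, 40, 40, 40]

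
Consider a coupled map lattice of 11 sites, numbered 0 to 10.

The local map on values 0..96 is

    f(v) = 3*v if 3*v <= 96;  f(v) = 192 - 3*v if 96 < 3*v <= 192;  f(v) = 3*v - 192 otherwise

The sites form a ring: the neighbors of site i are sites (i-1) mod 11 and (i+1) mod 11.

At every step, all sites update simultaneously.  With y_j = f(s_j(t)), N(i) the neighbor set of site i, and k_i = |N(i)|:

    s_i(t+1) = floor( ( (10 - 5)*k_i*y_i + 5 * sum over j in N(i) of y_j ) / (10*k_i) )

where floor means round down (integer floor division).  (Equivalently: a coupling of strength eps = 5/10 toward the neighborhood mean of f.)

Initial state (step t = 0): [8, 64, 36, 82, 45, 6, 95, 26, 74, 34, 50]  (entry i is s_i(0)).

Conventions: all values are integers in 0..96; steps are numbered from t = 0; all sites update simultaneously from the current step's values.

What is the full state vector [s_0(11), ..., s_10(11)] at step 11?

Simulating step by step:
t=0: [8, 64, 36, 82, 45, 6, 95, 26, 74, 34, 50]
t=1: [22, 27, 55, 62, 46, 46, 70, 69, 57, 63, 49]
t=2: [64, 63, 35, 23, 42, 45, 26, 17, 15, 18, 39]
t=3: [19, 23, 61, 72, 64, 64, 66, 56, 48, 57, 51]
t=4: [55, 51, 27, 14, 6, 1, 9, 25, 35, 32, 39]
t=5: [42, 46, 60, 45, 20, 12, 33, 66, 86, 88, 68]
t=6: [49, 46, 33, 46, 53, 56, 57, 42, 52, 55, 40]
t=7: [54, 61, 73, 58, 36, 25, 33, 47, 41, 40, 54]
t=8: [24, 18, 20, 36, 65, 81, 78, 66, 65, 60, 40]
t=9: [67, 60, 64, 57, 35, 36, 35, 14, 6, 24, 57]
t=10: [12, 8, 8, 32, 69, 85, 75, 47, 37, 45, 30]
t=11: [46, 27, 42, 57, 47, 43, 45, 54, 67, 71, 68]

Answer: [46, 27, 42, 57, 47, 43, 45, 54, 67, 71, 68]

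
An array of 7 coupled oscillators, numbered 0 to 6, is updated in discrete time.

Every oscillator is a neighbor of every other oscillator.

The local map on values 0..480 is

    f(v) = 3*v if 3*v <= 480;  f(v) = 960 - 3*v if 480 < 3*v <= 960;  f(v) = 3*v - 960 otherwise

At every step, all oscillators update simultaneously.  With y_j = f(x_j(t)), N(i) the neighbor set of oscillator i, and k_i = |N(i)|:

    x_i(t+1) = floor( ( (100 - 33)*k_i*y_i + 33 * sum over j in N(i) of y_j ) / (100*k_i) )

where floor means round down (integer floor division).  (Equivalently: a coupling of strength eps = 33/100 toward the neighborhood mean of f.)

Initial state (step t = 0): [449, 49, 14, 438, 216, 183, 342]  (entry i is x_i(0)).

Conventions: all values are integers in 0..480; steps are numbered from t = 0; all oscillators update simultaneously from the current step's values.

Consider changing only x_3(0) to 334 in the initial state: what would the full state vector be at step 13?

Answer: [244, 154, 364, 364, 338, 198, 198]
Key observation: This trace re-runs the system from the modified initial state.

Derivation:
t=0: [449, 49, 14, 334, 216, 183, 342]
t=1: [315, 167, 103, 103, 269, 330, 117]
t=2: [98, 371, 279, 279, 183, 107, 305]
t=3: [261, 174, 156, 156, 333, 278, 108]
t=4: [221, 381, 400, 400, 136, 189, 311]
t=5: [280, 210, 245, 245, 349, 340, 114]
t=6: [150, 279, 214, 214, 129, 113, 286]
t=7: [388, 187, 307, 307, 350, 320, 174]
t=8: [191, 311, 90, 90, 121, 66, 335]
t=9: [323, 102, 251, 251, 309, 207, 113]
t=10: [84, 267, 206, 206, 99, 287, 287]
t=11: [242, 185, 297, 297, 270, 148, 148]
t=12: [243, 348, 142, 142, 192, 372, 372]
t=13: [244, 154, 364, 364, 338, 198, 198]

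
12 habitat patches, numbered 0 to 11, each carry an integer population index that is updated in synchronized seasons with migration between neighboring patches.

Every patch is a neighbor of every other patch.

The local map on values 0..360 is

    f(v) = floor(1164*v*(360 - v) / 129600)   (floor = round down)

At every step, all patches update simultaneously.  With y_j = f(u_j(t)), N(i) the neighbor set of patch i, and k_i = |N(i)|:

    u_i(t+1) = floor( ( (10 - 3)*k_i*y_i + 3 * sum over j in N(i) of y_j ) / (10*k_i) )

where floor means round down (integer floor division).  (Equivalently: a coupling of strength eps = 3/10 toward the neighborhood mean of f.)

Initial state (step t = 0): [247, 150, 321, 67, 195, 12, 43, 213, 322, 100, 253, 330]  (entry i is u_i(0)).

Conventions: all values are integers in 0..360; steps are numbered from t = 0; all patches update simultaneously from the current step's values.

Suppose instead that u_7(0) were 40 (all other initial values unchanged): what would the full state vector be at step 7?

Simulating step by step:
t=0: [247, 150, 321, 67, 195, 12, 43, 40, 322, 100, 253, 330]
t=1: [224, 245, 131, 174, 249, 80, 138, 132, 129, 212, 219, 115]
t=2: [269, 256, 267, 281, 252, 221, 271, 267, 265, 275, 272, 256]
t=3: [221, 235, 224, 208, 238, 259, 219, 224, 226, 214, 218, 235]
t=4: [273, 265, 271, 278, 263, 245, 274, 271, 270, 276, 275, 265]
t=5: [214, 223, 217, 208, 225, 241, 213, 217, 218, 211, 212, 223]
t=6: [278, 274, 277, 280, 273, 263, 279, 277, 277, 280, 279, 274]
t=7: [205, 209, 206, 203, 211, 222, 203, 206, 206, 203, 203, 209]

Answer: [205, 209, 206, 203, 211, 222, 203, 206, 206, 203, 203, 209]
Key observation: This trace re-runs the system from the modified initial state.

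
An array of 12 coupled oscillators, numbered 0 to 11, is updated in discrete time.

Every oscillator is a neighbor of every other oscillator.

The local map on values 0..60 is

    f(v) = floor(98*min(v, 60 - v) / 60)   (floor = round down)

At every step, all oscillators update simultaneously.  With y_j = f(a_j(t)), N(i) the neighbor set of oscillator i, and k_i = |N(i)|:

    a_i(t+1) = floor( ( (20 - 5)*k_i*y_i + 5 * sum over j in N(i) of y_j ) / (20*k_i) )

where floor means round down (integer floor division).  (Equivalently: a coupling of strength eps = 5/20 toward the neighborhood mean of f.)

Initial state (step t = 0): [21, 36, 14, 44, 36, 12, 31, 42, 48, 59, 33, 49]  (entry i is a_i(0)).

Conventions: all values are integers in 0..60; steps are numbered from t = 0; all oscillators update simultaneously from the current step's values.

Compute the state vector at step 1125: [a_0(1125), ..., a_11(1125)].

Answer: [28, 31, 42, 28, 31, 44, 44, 28, 44, 28, 44, 44]
Key observation: The state at step 9, [28, 31, 42, 28, 31, 44, 44, 28, 44, 28, 44, 44], reappears at step 13: the system is in a cycle of period 4 from step 9 on.  Therefore the state at step 1125 equals the state at step 9 + ((1125 - 9) mod 4) = 9, which is [28, 31, 42, 28, 31, 44, 44, 28, 44, 28, 44, 44].

Derivation:
t=0: [21, 36, 14, 44, 36, 12, 31, 42, 48, 59, 33, 49]
t=1: [32, 36, 23, 26, 36, 21, 41, 28, 21, 8, 39, 20]
t=2: [42, 38, 36, 40, 38, 34, 32, 42, 34, 19, 34, 32]
t=3: [31, 35, 38, 33, 35, 40, 42, 31, 40, 32, 40, 42]
t=4: [44, 39, 35, 42, 39, 33, 31, 44, 33, 43, 33, 31]
t=5: [28, 34, 39, 31, 34, 42, 44, 28, 42, 29, 42, 44]
t=6: [42, 40, 34, 44, 40, 31, 28, 42, 31, 44, 31, 28]
t=7: [31, 33, 40, 29, 33, 44, 42, 31, 44, 29, 44, 42]
t=8: [44, 42, 33, 44, 42, 29, 31, 44, 29, 44, 29, 31]
t=9: [28, 31, 42, 28, 31, 44, 44, 28, 44, 28, 44, 44]
t=10: [42, 44, 30, 42, 44, 28, 28, 42, 28, 42, 28, 28]
t=11: [31, 28, 45, 31, 28, 42, 42, 31, 42, 31, 42, 42]
t=12: [44, 42, 27, 44, 42, 31, 31, 44, 31, 44, 31, 31]
t=13: [28, 31, 42, 28, 31, 44, 44, 28, 44, 28, 44, 44]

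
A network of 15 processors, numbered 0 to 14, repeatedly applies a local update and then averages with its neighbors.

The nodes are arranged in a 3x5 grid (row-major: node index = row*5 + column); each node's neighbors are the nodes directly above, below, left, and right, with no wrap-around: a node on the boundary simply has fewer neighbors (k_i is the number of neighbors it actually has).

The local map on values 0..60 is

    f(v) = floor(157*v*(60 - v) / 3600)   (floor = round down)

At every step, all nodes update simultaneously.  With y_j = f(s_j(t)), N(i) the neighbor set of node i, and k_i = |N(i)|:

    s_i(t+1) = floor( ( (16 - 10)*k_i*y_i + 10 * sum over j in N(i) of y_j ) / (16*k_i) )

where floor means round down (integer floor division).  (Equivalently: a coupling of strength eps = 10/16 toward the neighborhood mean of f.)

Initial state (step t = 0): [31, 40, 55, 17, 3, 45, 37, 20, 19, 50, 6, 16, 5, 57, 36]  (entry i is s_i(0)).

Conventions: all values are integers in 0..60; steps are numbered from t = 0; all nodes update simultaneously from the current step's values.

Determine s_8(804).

Answer: s_8(804) = 37
Key observation: The state at step 5, [37, 37, 37, 37, 37, 37, 37, 37, 37, 37, 37, 37, 37, 37, 37], reappears at step 6: the system is in a cycle of period 1 from step 5 on.  Therefore the state at step 804 equals the state at step 5 + ((804 - 5) mod 1) = 5, which is [37, 37, 37, 37, 37, 37, 37, 37, 37, 37, 37, 37, 37, 37, 37].

Derivation:
t=0: [31, 40, 55, 17, 3, 45, 37, 20, 19, 50, 6, 16, 5, 57, 36]
t=1: [34, 30, 24, 22, 18, 29, 33, 27, 26, 23, 23, 24, 18, 19, 22]
t=2: [38, 38, 37, 35, 34, 38, 38, 36, 36, 35, 37, 36, 34, 34, 35]
t=3: [36, 36, 37, 37, 38, 36, 36, 37, 37, 37, 36, 37, 37, 37, 38]
t=4: [37, 37, 37, 36, 36, 37, 37, 37, 37, 36, 37, 37, 37, 36, 36]
t=5: [37, 37, 37, 37, 37, 37, 37, 37, 37, 37, 37, 37, 37, 37, 37]
t=6: [37, 37, 37, 37, 37, 37, 37, 37, 37, 37, 37, 37, 37, 37, 37]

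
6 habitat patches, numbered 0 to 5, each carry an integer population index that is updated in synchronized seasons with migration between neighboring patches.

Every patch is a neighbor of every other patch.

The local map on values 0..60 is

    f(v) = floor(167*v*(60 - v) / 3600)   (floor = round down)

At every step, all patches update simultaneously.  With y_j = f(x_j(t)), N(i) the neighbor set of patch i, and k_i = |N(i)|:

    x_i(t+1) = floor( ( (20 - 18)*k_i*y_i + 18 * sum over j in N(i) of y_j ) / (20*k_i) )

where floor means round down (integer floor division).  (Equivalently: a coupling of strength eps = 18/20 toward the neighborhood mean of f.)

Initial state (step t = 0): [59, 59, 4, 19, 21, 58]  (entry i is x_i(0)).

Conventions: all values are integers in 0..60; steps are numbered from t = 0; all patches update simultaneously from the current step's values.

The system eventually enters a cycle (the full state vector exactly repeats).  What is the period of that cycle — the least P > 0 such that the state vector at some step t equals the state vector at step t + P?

Simulating step by step:
t=0: [59, 59, 4, 19, 21, 58]
t=1: [16, 16, 15, 13, 13, 16]
t=2: [30, 30, 30, 30, 30, 30]
t=3: [41, 41, 41, 41, 41, 41]
t=4: [36, 36, 36, 36, 36, 36]
t=5: [40, 40, 40, 40, 40, 40]
t=6: [37, 37, 37, 37, 37, 37]
t=7: [39, 39, 39, 39, 39, 39]
t=8: [37, 37, 37, 37, 37, 37]

Answer: 2
Key observation: The state at step 6, [37, 37, 37, 37, 37, 37], reappears at step 8 — and no state repeats earlier — so the cycle the system enters has period 2.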